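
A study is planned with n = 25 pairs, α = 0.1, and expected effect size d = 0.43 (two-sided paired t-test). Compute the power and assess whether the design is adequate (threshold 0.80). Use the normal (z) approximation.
Power ≈ 0.69; the study is underpowered (power < 0.80)

Power calculation (paired t-test, normal approximation):
z_β = d · √n - z_{α/2}
z_β = 0.43 · √25 - 1.645
z_β = 0.43 · 5.000 - 1.645
z_β = 0.505

Power = Φ(z_β) = Φ(0.505) ≈ 0.693

Effect size d = 0.43 is small by Cohen's convention (0.2/0.5/0.8).

Threshold: power ≥ 0.80 is conventionally adequate.
Power ≈ 0.69 → the study is underpowered (power < 0.80).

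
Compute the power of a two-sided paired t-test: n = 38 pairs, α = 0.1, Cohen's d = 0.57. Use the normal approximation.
Power ≈ 0.97

Power calculation (paired t-test, normal approximation):
z_β = d · √n - z_{α/2}
z_β = 0.57 · √38 - 1.645
z_β = 0.57 · 6.164 - 1.645
z_β = 1.869

Power = Φ(z_β) = Φ(1.869) ≈ 0.969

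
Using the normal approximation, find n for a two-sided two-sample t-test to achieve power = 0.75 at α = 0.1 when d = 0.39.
n = 71 per group

Sample size formula (two-sample t-test, normal approximation):
n = 2 · ((z_{α/2} + z_β) / d)²

z_{α/2} = 1.645 (for α = 0.1, two-sided)
z_β = 0.674 (for power = 0.75)
d = 0.39

n = 2 · ((1.645 + 0.674) / 0.39)²
n = 2 · (5.946)²
n ≈ 70.71
Round up to the next whole number: n = 71 per group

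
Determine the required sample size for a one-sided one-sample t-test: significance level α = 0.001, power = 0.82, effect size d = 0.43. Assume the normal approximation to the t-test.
n = 87

Sample size formula (one-sample t-test, normal approximation):
n = ((z_α + z_β) / d)²

z_α = 3.090 (for α = 0.001, one-sided)
z_β = 0.915 (for power = 0.82)
d = 0.43

n = ((3.090 + 0.915) / 0.43)²
n = (9.314)²
n ≈ 86.75
Round up to the next whole number: n = 87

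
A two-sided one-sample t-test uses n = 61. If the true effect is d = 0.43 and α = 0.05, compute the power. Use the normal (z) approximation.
Power ≈ 0.92

Power calculation (one-sample t-test, normal approximation):
z_β = d · √n - z_{α/2}
z_β = 0.43 · √61 - 1.960
z_β = 0.43 · 7.810 - 1.960
z_β = 1.398

Power = Φ(z_β) = Φ(1.398) ≈ 0.919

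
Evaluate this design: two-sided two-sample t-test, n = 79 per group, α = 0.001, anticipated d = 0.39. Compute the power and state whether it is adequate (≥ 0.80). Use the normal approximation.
Power ≈ 0.20; the study is underpowered (power < 0.80)

Power calculation (two-sample t-test, normal approximation):
z_β = d · √(n/2) - z_{α/2}
z_β = 0.39 · √(79/2) - 3.291
z_β = 0.39 · 6.285 - 3.291
z_β = -0.839

Power = Φ(z_β) = Φ(-0.839) ≈ 0.201

Effect size d = 0.39 is small by Cohen's convention (0.2/0.5/0.8).

Threshold: power ≥ 0.80 is conventionally adequate.
Power ≈ 0.20 → the study is underpowered (power < 0.80).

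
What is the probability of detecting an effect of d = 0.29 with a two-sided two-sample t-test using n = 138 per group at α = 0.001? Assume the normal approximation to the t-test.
Power ≈ 0.19

Power calculation (two-sample t-test, normal approximation):
z_β = d · √(n/2) - z_{α/2}
z_β = 0.29 · √(138/2) - 3.291
z_β = 0.29 · 8.307 - 3.291
z_β = -0.882

Power = Φ(z_β) = Φ(-0.882) ≈ 0.189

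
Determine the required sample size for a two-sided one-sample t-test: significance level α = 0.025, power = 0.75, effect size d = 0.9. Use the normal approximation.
n = 11

Sample size formula (one-sample t-test, normal approximation):
n = ((z_{α/2} + z_β) / d)²

z_{α/2} = 2.241 (for α = 0.025, two-sided)
z_β = 0.674 (for power = 0.75)
d = 0.9

n = ((2.241 + 0.674) / 0.9)²
n = (3.239)²
n ≈ 10.49
Round up to the next whole number: n = 11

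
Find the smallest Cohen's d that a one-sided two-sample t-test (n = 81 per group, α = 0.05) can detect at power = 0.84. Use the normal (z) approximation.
d ≈ 0.41

Minimum detectable effect (two-sample t-test, normal approximation):
d = (z_α + z_β) / √(n/2)
d = (1.645 + 0.994) / √(81/2)
d = 2.639 / 6.364
d ≈ 0.41

By Cohen's convention (0.2 small / 0.5 medium / 0.8 large): small effect.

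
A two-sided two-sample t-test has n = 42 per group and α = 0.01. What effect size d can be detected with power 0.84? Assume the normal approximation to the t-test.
d ≈ 0.78

Minimum detectable effect (two-sample t-test, normal approximation):
d = (z_{α/2} + z_β) / √(n/2)
d = (2.576 + 0.994) / √(42/2)
d = 3.570 / 4.583
d ≈ 0.78

By Cohen's convention (0.2 small / 0.5 medium / 0.8 large): medium effect.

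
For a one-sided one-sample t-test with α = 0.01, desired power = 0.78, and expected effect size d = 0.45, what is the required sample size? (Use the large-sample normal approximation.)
n = 48

Sample size formula (one-sample t-test, normal approximation):
n = ((z_α + z_β) / d)²

z_α = 2.326 (for α = 0.01, one-sided)
z_β = 0.772 (for power = 0.78)
d = 0.45

n = ((2.326 + 0.772) / 0.45)²
n = (6.884)²
n ≈ 47.39
Round up to the next whole number: n = 48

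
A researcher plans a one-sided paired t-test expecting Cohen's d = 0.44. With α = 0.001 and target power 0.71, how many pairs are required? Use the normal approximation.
n = 69 pairs

Sample size formula (paired t-test, normal approximation):
n = ((z_α + z_β) / d)²

z_α = 3.090 (for α = 0.001, one-sided)
z_β = 0.553 (for power = 0.71)
d = 0.44

n = ((3.090 + 0.553) / 0.44)²
n = (8.280)²
n ≈ 68.56
Round up to the next whole number: n = 69 pairs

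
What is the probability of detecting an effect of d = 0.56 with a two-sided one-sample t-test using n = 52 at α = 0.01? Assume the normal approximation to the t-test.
Power ≈ 0.93

Power calculation (one-sample t-test, normal approximation):
z_β = d · √n - z_{α/2}
z_β = 0.56 · √52 - 2.576
z_β = 0.56 · 7.211 - 2.576
z_β = 1.462

Power = Φ(z_β) = Φ(1.462) ≈ 0.928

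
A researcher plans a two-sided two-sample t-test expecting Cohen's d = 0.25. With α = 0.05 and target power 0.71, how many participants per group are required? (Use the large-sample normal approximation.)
n = 203 per group

Sample size formula (two-sample t-test, normal approximation):
n = 2 · ((z_{α/2} + z_β) / d)²

z_{α/2} = 1.960 (for α = 0.05, two-sided)
z_β = 0.553 (for power = 0.71)
d = 0.25

n = 2 · ((1.960 + 0.553) / 0.25)²
n = 2 · (10.052)²
n ≈ 202.09
Round up to the next whole number: n = 203 per group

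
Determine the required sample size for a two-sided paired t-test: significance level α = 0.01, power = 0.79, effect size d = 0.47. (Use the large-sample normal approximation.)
n = 52 pairs

Sample size formula (paired t-test, normal approximation):
n = ((z_{α/2} + z_β) / d)²

z_{α/2} = 2.576 (for α = 0.01, two-sided)
z_β = 0.806 (for power = 0.79)
d = 0.47

n = ((2.576 + 0.806) / 0.47)²
n = (7.196)²
n ≈ 51.78
Round up to the next whole number: n = 52 pairs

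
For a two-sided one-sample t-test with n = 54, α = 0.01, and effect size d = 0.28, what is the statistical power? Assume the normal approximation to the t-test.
Power ≈ 0.30

Power calculation (one-sample t-test, normal approximation):
z_β = d · √n - z_{α/2}
z_β = 0.28 · √54 - 2.576
z_β = 0.28 · 7.348 - 2.576
z_β = -0.518

Power = Φ(z_β) = Φ(-0.518) ≈ 0.302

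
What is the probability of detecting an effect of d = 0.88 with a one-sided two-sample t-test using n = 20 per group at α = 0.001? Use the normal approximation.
Power ≈ 0.38

Power calculation (two-sample t-test, normal approximation):
z_β = d · √(n/2) - z_α
z_β = 0.88 · √(20/2) - 3.090
z_β = 0.88 · 3.162 - 3.090
z_β = -0.307

Power = Φ(z_β) = Φ(-0.307) ≈ 0.379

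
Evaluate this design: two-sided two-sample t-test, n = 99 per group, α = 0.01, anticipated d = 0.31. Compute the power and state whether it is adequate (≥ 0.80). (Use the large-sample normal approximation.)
Power ≈ 0.35; the study is underpowered (power < 0.80)

Power calculation (two-sample t-test, normal approximation):
z_β = d · √(n/2) - z_{α/2}
z_β = 0.31 · √(99/2) - 2.576
z_β = 0.31 · 7.036 - 2.576
z_β = -0.395

Power = Φ(z_β) = Φ(-0.395) ≈ 0.347

Effect size d = 0.31 is small by Cohen's convention (0.2/0.5/0.8).

Threshold: power ≥ 0.80 is conventionally adequate.
Power ≈ 0.35 → the study is underpowered (power < 0.80).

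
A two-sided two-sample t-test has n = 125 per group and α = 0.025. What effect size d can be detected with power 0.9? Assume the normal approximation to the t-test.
d ≈ 0.45

Minimum detectable effect (two-sample t-test, normal approximation):
d = (z_{α/2} + z_β) / √(n/2)
d = (2.241 + 1.282) / √(125/2)
d = 3.523 / 7.906
d ≈ 0.45

By Cohen's convention (0.2 small / 0.5 medium / 0.8 large): small effect.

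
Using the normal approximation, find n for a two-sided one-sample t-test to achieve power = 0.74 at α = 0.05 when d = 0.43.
n = 37

Sample size formula (one-sample t-test, normal approximation):
n = ((z_{α/2} + z_β) / d)²

z_{α/2} = 1.960 (for α = 0.05, two-sided)
z_β = 0.643 (for power = 0.74)
d = 0.43

n = ((1.960 + 0.643) / 0.43)²
n = (6.053)²
n ≈ 36.64
Round up to the next whole number: n = 37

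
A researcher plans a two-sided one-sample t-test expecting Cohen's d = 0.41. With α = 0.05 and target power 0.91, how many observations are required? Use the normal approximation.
n = 65

Sample size formula (one-sample t-test, normal approximation):
n = ((z_{α/2} + z_β) / d)²

z_{α/2} = 1.960 (for α = 0.05, two-sided)
z_β = 1.341 (for power = 0.91)
d = 0.41

n = ((1.960 + 1.341) / 0.41)²
n = (8.051)²
n ≈ 64.82
Round up to the next whole number: n = 65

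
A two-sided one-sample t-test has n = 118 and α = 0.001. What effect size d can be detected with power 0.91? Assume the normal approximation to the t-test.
d ≈ 0.43

Minimum detectable effect (one-sample t-test, normal approximation):
d = (z_{α/2} + z_β) / √n
d = (3.291 + 1.341) / √118
d = 4.631 / 10.863
d ≈ 0.43

By Cohen's convention (0.2 small / 0.5 medium / 0.8 large): small effect.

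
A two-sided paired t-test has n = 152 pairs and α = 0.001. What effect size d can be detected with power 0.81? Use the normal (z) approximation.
d ≈ 0.34

Minimum detectable effect (paired t-test, normal approximation):
d = (z_{α/2} + z_β) / √n
d = (3.291 + 0.878) / √152
d = 4.168 / 12.329
d ≈ 0.34

By Cohen's convention (0.2 small / 0.5 medium / 0.8 large): small effect.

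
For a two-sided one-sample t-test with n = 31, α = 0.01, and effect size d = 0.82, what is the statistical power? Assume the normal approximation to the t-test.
Power ≈ 0.98

Power calculation (one-sample t-test, normal approximation):
z_β = d · √n - z_{α/2}
z_β = 0.82 · √31 - 2.576
z_β = 0.82 · 5.568 - 2.576
z_β = 1.990

Power = Φ(z_β) = Φ(1.990) ≈ 0.977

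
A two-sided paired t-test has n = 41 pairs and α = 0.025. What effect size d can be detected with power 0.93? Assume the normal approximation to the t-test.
d ≈ 0.58

Minimum detectable effect (paired t-test, normal approximation):
d = (z_{α/2} + z_β) / √n
d = (2.241 + 1.476) / √41
d = 3.717 / 6.403
d ≈ 0.58

By Cohen's convention (0.2 small / 0.5 medium / 0.8 large): medium effect.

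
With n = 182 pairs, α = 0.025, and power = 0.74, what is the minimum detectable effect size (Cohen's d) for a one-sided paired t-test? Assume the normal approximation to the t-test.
d ≈ 0.19

Minimum detectable effect (paired t-test, normal approximation):
d = (z_α + z_β) / √n
d = (1.960 + 0.643) / √182
d = 2.603 / 13.491
d ≈ 0.19

By Cohen's convention (0.2 small / 0.5 medium / 0.8 large): very small effect.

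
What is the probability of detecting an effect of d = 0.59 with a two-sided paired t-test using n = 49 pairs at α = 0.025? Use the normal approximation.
Power ≈ 0.97

Power calculation (paired t-test, normal approximation):
z_β = d · √n - z_{α/2}
z_β = 0.59 · √49 - 2.241
z_β = 0.59 · 7.000 - 2.241
z_β = 1.889

Power = Φ(z_β) = Φ(1.889) ≈ 0.971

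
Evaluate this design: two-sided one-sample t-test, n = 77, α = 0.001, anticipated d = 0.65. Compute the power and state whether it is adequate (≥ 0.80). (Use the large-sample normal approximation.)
Power ≈ 0.99; the study is adequately powered (power ≥ 0.80)

Power calculation (one-sample t-test, normal approximation):
z_β = d · √n - z_{α/2}
z_β = 0.65 · √77 - 3.291
z_β = 0.65 · 8.775 - 3.291
z_β = 2.413

Power = Φ(z_β) = Φ(2.413) ≈ 0.992

Effect size d = 0.65 is medium by Cohen's convention (0.2/0.5/0.8).

Threshold: power ≥ 0.80 is conventionally adequate.
Power ≈ 0.99 → the study is adequately powered (power ≥ 0.80).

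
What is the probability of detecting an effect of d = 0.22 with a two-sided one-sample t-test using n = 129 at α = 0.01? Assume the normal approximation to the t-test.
Power ≈ 0.47

Power calculation (one-sample t-test, normal approximation):
z_β = d · √n - z_{α/2}
z_β = 0.22 · √129 - 2.576
z_β = 0.22 · 11.358 - 2.576
z_β = -0.077

Power = Φ(z_β) = Φ(-0.077) ≈ 0.469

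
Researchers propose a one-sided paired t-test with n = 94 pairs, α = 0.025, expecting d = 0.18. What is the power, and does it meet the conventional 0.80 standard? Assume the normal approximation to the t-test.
Power ≈ 0.41; the study is underpowered (power < 0.80)

Power calculation (paired t-test, normal approximation):
z_β = d · √n - z_α
z_β = 0.18 · √94 - 1.960
z_β = 0.18 · 9.695 - 1.960
z_β = -0.215

Power = Φ(z_β) = Φ(-0.215) ≈ 0.415

Effect size d = 0.18 is very small by Cohen's convention (0.2/0.5/0.8).

Threshold: power ≥ 0.80 is conventionally adequate.
Power ≈ 0.41 → the study is underpowered (power < 0.80).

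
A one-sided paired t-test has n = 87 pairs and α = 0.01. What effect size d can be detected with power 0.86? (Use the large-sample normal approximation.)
d ≈ 0.37

Minimum detectable effect (paired t-test, normal approximation):
d = (z_α + z_β) / √n
d = (2.326 + 1.080) / √87
d = 3.407 / 9.327
d ≈ 0.37

By Cohen's convention (0.2 small / 0.5 medium / 0.8 large): small effect.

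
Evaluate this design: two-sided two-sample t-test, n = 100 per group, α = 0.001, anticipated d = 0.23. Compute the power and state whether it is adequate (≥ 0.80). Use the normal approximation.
Power ≈ 0.05; the study is underpowered (power < 0.80)

Power calculation (two-sample t-test, normal approximation):
z_β = d · √(n/2) - z_{α/2}
z_β = 0.23 · √(100/2) - 3.291
z_β = 0.23 · 7.071 - 3.291
z_β = -1.664

Power = Φ(z_β) = Φ(-1.664) ≈ 0.048

Effect size d = 0.23 is small by Cohen's convention (0.2/0.5/0.8).

Threshold: power ≥ 0.80 is conventionally adequate.
Power ≈ 0.05 → the study is underpowered (power < 0.80).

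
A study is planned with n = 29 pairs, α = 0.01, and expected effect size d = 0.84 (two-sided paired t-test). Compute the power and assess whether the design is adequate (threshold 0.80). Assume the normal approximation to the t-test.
Power ≈ 0.97; the study is adequately powered (power ≥ 0.80)

Power calculation (paired t-test, normal approximation):
z_β = d · √n - z_{α/2}
z_β = 0.84 · √29 - 2.576
z_β = 0.84 · 5.385 - 2.576
z_β = 1.948

Power = Φ(z_β) = Φ(1.948) ≈ 0.974

Effect size d = 0.84 is large by Cohen's convention (0.2/0.5/0.8).

Threshold: power ≥ 0.80 is conventionally adequate.
Power ≈ 0.97 → the study is adequately powered (power ≥ 0.80).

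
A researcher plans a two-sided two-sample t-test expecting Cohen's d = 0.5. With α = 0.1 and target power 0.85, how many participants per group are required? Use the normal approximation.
n = 58 per group

Sample size formula (two-sample t-test, normal approximation):
n = 2 · ((z_{α/2} + z_β) / d)²

z_{α/2} = 1.645 (for α = 0.1, two-sided)
z_β = 1.036 (for power = 0.85)
d = 0.5

n = 2 · ((1.645 + 1.036) / 0.5)²
n = 2 · (5.362)²
n ≈ 57.50
Round up to the next whole number: n = 58 per group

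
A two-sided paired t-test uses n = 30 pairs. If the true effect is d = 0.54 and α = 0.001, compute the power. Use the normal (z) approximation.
Power ≈ 0.37

Power calculation (paired t-test, normal approximation):
z_β = d · √n - z_{α/2}
z_β = 0.54 · √30 - 3.291
z_β = 0.54 · 5.477 - 3.291
z_β = -0.333

Power = Φ(z_β) = Φ(-0.333) ≈ 0.370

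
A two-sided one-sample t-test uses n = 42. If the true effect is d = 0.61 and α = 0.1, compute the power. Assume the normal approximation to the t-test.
Power ≈ 0.99

Power calculation (one-sample t-test, normal approximation):
z_β = d · √n - z_{α/2}
z_β = 0.61 · √42 - 1.645
z_β = 0.61 · 6.481 - 1.645
z_β = 2.308

Power = Φ(z_β) = Φ(2.308) ≈ 0.990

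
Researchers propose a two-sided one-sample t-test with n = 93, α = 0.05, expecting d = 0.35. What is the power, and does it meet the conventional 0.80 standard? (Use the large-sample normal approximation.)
Power ≈ 0.92; the study is adequately powered (power ≥ 0.80)

Power calculation (one-sample t-test, normal approximation):
z_β = d · √n - z_{α/2}
z_β = 0.35 · √93 - 1.960
z_β = 0.35 · 9.644 - 1.960
z_β = 1.415

Power = Φ(z_β) = Φ(1.415) ≈ 0.922

Effect size d = 0.35 is small by Cohen's convention (0.2/0.5/0.8).

Threshold: power ≥ 0.80 is conventionally adequate.
Power ≈ 0.92 → the study is adequately powered (power ≥ 0.80).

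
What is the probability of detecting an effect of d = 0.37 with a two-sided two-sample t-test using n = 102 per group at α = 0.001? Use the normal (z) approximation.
Power ≈ 0.26

Power calculation (two-sample t-test, normal approximation):
z_β = d · √(n/2) - z_{α/2}
z_β = 0.37 · √(102/2) - 3.291
z_β = 0.37 · 7.141 - 3.291
z_β = -0.648

Power = Φ(z_β) = Φ(-0.648) ≈ 0.258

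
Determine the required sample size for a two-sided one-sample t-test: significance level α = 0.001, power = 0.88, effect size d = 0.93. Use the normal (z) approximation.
n = 24

Sample size formula (one-sample t-test, normal approximation):
n = ((z_{α/2} + z_β) / d)²

z_{α/2} = 3.291 (for α = 0.001, two-sided)
z_β = 1.175 (for power = 0.88)
d = 0.93

n = ((3.291 + 1.175) / 0.93)²
n = (4.802)²
n ≈ 23.06
Round up to the next whole number: n = 24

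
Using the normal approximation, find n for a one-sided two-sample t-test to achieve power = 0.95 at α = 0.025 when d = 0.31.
n = 271 per group

Sample size formula (two-sample t-test, normal approximation):
n = 2 · ((z_α + z_β) / d)²

z_α = 1.960 (for α = 0.025, one-sided)
z_β = 1.645 (for power = 0.95)
d = 0.31

n = 2 · ((1.960 + 1.645) / 0.31)²
n = 2 · (11.629)²
n ≈ 270.47
Round up to the next whole number: n = 271 per group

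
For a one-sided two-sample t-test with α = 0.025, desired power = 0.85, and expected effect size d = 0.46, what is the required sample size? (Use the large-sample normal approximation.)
n = 85 per group

Sample size formula (two-sample t-test, normal approximation):
n = 2 · ((z_α + z_β) / d)²

z_α = 1.960 (for α = 0.025, one-sided)
z_β = 1.036 (for power = 0.85)
d = 0.46

n = 2 · ((1.960 + 1.036) / 0.46)²
n = 2 · (6.513)²
n ≈ 84.84
Round up to the next whole number: n = 85 per group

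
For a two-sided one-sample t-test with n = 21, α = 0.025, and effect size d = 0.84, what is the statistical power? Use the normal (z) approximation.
Power ≈ 0.95

Power calculation (one-sample t-test, normal approximation):
z_β = d · √n - z_{α/2}
z_β = 0.84 · √21 - 2.241
z_β = 0.84 · 4.583 - 2.241
z_β = 1.608

Power = Φ(z_β) = Φ(1.608) ≈ 0.946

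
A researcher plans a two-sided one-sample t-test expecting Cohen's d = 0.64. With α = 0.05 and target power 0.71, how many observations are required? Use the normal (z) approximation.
n = 16

Sample size formula (one-sample t-test, normal approximation):
n = ((z_{α/2} + z_β) / d)²

z_{α/2} = 1.960 (for α = 0.05, two-sided)
z_β = 0.553 (for power = 0.71)
d = 0.64

n = ((1.960 + 0.553) / 0.64)²
n = (3.927)²
n ≈ 15.42
Round up to the next whole number: n = 16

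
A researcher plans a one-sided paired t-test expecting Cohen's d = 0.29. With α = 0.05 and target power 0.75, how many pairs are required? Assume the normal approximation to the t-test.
n = 64 pairs

Sample size formula (paired t-test, normal approximation):
n = ((z_α + z_β) / d)²

z_α = 1.645 (for α = 0.05, one-sided)
z_β = 0.674 (for power = 0.75)
d = 0.29

n = ((1.645 + 0.674) / 0.29)²
n = (7.997)²
n ≈ 63.95
Round up to the next whole number: n = 64 pairs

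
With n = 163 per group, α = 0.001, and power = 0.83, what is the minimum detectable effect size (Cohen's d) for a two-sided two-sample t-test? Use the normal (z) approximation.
d ≈ 0.47

Minimum detectable effect (two-sample t-test, normal approximation):
d = (z_{α/2} + z_β) / √(n/2)
d = (3.291 + 0.954) / √(163/2)
d = 4.245 / 9.028
d ≈ 0.47

By Cohen's convention (0.2 small / 0.5 medium / 0.8 large): small effect.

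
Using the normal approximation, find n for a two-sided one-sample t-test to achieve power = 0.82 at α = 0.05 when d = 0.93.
n = 10

Sample size formula (one-sample t-test, normal approximation):
n = ((z_{α/2} + z_β) / d)²

z_{α/2} = 1.960 (for α = 0.05, two-sided)
z_β = 0.915 (for power = 0.82)
d = 0.93

n = ((1.960 + 0.915) / 0.93)²
n = (3.091)²
n ≈ 9.55
Round up to the next whole number: n = 10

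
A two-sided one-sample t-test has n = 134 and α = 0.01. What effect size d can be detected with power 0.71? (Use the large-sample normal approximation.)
d ≈ 0.27

Minimum detectable effect (one-sample t-test, normal approximation):
d = (z_{α/2} + z_β) / √n
d = (2.576 + 0.553) / √134
d = 3.129 / 11.576
d ≈ 0.27

By Cohen's convention (0.2 small / 0.5 medium / 0.8 large): small effect.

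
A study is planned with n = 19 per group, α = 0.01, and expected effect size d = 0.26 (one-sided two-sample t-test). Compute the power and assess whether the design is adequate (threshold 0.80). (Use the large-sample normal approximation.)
Power ≈ 0.06; the study is underpowered (power < 0.80)

Power calculation (two-sample t-test, normal approximation):
z_β = d · √(n/2) - z_α
z_β = 0.26 · √(19/2) - 2.326
z_β = 0.26 · 3.082 - 2.326
z_β = -1.525

Power = Φ(z_β) = Φ(-1.525) ≈ 0.064

Effect size d = 0.26 is small by Cohen's convention (0.2/0.5/0.8).

Threshold: power ≥ 0.80 is conventionally adequate.
Power ≈ 0.06 → the study is underpowered (power < 0.80).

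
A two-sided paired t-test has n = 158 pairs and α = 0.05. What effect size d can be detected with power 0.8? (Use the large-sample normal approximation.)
d ≈ 0.22

Minimum detectable effect (paired t-test, normal approximation):
d = (z_{α/2} + z_β) / √n
d = (1.960 + 0.842) / √158
d = 2.802 / 12.570
d ≈ 0.22

By Cohen's convention (0.2 small / 0.5 medium / 0.8 large): small effect.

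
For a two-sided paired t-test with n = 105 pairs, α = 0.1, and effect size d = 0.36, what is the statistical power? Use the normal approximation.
Power ≈ 0.98

Power calculation (paired t-test, normal approximation):
z_β = d · √n - z_{α/2}
z_β = 0.36 · √105 - 1.645
z_β = 0.36 · 10.247 - 1.645
z_β = 2.044

Power = Φ(z_β) = Φ(2.044) ≈ 0.980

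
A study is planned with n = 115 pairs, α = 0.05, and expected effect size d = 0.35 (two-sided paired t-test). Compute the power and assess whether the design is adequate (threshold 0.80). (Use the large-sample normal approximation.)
Power ≈ 0.96; the study is adequately powered (power ≥ 0.80)

Power calculation (paired t-test, normal approximation):
z_β = d · √n - z_{α/2}
z_β = 0.35 · √115 - 1.960
z_β = 0.35 · 10.724 - 1.960
z_β = 1.793

Power = Φ(z_β) = Φ(1.793) ≈ 0.964

Effect size d = 0.35 is small by Cohen's convention (0.2/0.5/0.8).

Threshold: power ≥ 0.80 is conventionally adequate.
Power ≈ 0.96 → the study is adequately powered (power ≥ 0.80).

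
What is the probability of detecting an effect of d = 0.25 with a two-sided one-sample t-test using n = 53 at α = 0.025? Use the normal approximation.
Power ≈ 0.34

Power calculation (one-sample t-test, normal approximation):
z_β = d · √n - z_{α/2}
z_β = 0.25 · √53 - 2.241
z_β = 0.25 · 7.280 - 2.241
z_β = -0.421

Power = Φ(z_β) = Φ(-0.421) ≈ 0.337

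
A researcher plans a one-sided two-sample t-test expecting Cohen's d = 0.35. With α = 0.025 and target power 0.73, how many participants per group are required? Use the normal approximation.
n = 109 per group

Sample size formula (two-sample t-test, normal approximation):
n = 2 · ((z_α + z_β) / d)²

z_α = 1.960 (for α = 0.025, one-sided)
z_β = 0.613 (for power = 0.73)
d = 0.35

n = 2 · ((1.960 + 0.613) / 0.35)²
n = 2 · (7.351)²
n ≈ 108.07
Round up to the next whole number: n = 109 per group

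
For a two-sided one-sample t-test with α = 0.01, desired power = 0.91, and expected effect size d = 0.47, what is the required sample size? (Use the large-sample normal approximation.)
n = 70

Sample size formula (one-sample t-test, normal approximation):
n = ((z_{α/2} + z_β) / d)²

z_{α/2} = 2.576 (for α = 0.01, two-sided)
z_β = 1.341 (for power = 0.91)
d = 0.47

n = ((2.576 + 1.341) / 0.47)²
n = (8.334)²
n ≈ 69.46
Round up to the next whole number: n = 70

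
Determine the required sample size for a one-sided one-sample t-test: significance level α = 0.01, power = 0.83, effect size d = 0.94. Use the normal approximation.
n = 13

Sample size formula (one-sample t-test, normal approximation):
n = ((z_α + z_β) / d)²

z_α = 2.326 (for α = 0.01, one-sided)
z_β = 0.954 (for power = 0.83)
d = 0.94

n = ((2.326 + 0.954) / 0.94)²
n = (3.489)²
n ≈ 12.17
Round up to the next whole number: n = 13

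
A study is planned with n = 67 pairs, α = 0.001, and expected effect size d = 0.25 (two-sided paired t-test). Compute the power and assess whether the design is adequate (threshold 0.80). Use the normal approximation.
Power ≈ 0.11; the study is underpowered (power < 0.80)

Power calculation (paired t-test, normal approximation):
z_β = d · √n - z_{α/2}
z_β = 0.25 · √67 - 3.291
z_β = 0.25 · 8.185 - 3.291
z_β = -1.244

Power = Φ(z_β) = Φ(-1.244) ≈ 0.107

Effect size d = 0.25 is small by Cohen's convention (0.2/0.5/0.8).

Threshold: power ≥ 0.80 is conventionally adequate.
Power ≈ 0.11 → the study is underpowered (power < 0.80).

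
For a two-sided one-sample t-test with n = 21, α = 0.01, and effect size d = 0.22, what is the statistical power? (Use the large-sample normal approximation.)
Power ≈ 0.06

Power calculation (one-sample t-test, normal approximation):
z_β = d · √n - z_{α/2}
z_β = 0.22 · √21 - 2.576
z_β = 0.22 · 4.583 - 2.576
z_β = -1.568

Power = Φ(z_β) = Φ(-1.568) ≈ 0.058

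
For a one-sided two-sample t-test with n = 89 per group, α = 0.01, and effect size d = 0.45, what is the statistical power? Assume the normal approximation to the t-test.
Power ≈ 0.75

Power calculation (two-sample t-test, normal approximation):
z_β = d · √(n/2) - z_α
z_β = 0.45 · √(89/2) - 2.326
z_β = 0.45 · 6.671 - 2.326
z_β = 0.676

Power = Φ(z_β) = Φ(0.676) ≈ 0.750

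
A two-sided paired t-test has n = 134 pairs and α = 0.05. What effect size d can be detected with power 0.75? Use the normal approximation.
d ≈ 0.23

Minimum detectable effect (paired t-test, normal approximation):
d = (z_{α/2} + z_β) / √n
d = (1.960 + 0.674) / √134
d = 2.634 / 11.576
d ≈ 0.23

By Cohen's convention (0.2 small / 0.5 medium / 0.8 large): small effect.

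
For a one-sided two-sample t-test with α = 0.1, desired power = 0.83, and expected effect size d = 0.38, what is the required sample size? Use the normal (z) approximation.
n = 70 per group

Sample size formula (two-sample t-test, normal approximation):
n = 2 · ((z_α + z_β) / d)²

z_α = 1.282 (for α = 0.1, one-sided)
z_β = 0.954 (for power = 0.83)
d = 0.38

n = 2 · ((1.282 + 0.954) / 0.38)²
n = 2 · (5.884)²
n ≈ 69.24
Round up to the next whole number: n = 70 per group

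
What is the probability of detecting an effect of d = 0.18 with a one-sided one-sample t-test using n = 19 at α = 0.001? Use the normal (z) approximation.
Power ≈ 0.01

Power calculation (one-sample t-test, normal approximation):
z_β = d · √n - z_α
z_β = 0.18 · √19 - 3.090
z_β = 0.18 · 4.359 - 3.090
z_β = -2.306

Power = Φ(z_β) = Φ(-2.306) ≈ 0.011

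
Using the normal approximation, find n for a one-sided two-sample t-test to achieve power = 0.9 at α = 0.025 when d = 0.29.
n = 250 per group

Sample size formula (two-sample t-test, normal approximation):
n = 2 · ((z_α + z_β) / d)²

z_α = 1.960 (for α = 0.025, one-sided)
z_β = 1.282 (for power = 0.9)
d = 0.29

n = 2 · ((1.960 + 1.282) / 0.29)²
n = 2 · (11.179)²
n ≈ 249.94
Round up to the next whole number: n = 250 per group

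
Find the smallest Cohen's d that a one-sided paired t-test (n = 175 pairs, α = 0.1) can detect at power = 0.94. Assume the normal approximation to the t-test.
d ≈ 0.21

Minimum detectable effect (paired t-test, normal approximation):
d = (z_α + z_β) / √n
d = (1.282 + 1.555) / √175
d = 2.836 / 13.229
d ≈ 0.21

By Cohen's convention (0.2 small / 0.5 medium / 0.8 large): small effect.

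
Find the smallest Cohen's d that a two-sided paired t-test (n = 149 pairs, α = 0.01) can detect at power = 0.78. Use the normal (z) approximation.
d ≈ 0.27

Minimum detectable effect (paired t-test, normal approximation):
d = (z_{α/2} + z_β) / √n
d = (2.576 + 0.772) / √149
d = 3.348 / 12.207
d ≈ 0.27

By Cohen's convention (0.2 small / 0.5 medium / 0.8 large): small effect.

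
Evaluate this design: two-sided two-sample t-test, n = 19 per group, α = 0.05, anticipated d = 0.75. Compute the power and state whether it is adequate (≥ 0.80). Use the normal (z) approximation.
Power ≈ 0.64; the study is underpowered (power < 0.80)

Power calculation (two-sample t-test, normal approximation):
z_β = d · √(n/2) - z_{α/2}
z_β = 0.75 · √(19/2) - 1.960
z_β = 0.75 · 3.082 - 1.960
z_β = 0.352

Power = Φ(z_β) = Φ(0.352) ≈ 0.637

Effect size d = 0.75 is medium by Cohen's convention (0.2/0.5/0.8).

Threshold: power ≥ 0.80 is conventionally adequate.
Power ≈ 0.64 → the study is underpowered (power < 0.80).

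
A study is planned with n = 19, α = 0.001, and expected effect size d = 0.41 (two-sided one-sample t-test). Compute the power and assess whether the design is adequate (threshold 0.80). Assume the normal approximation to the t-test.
Power ≈ 0.07; the study is underpowered (power < 0.80)

Power calculation (one-sample t-test, normal approximation):
z_β = d · √n - z_{α/2}
z_β = 0.41 · √19 - 3.291
z_β = 0.41 · 4.359 - 3.291
z_β = -1.503

Power = Φ(z_β) = Φ(-1.503) ≈ 0.066

Effect size d = 0.41 is small by Cohen's convention (0.2/0.5/0.8).

Threshold: power ≥ 0.80 is conventionally adequate.
Power ≈ 0.07 → the study is underpowered (power < 0.80).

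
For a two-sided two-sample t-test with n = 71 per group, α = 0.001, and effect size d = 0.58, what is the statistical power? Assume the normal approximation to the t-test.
Power ≈ 0.57

Power calculation (two-sample t-test, normal approximation):
z_β = d · √(n/2) - z_{α/2}
z_β = 0.58 · √(71/2) - 3.291
z_β = 0.58 · 5.958 - 3.291
z_β = 0.165

Power = Φ(z_β) = Φ(0.165) ≈ 0.566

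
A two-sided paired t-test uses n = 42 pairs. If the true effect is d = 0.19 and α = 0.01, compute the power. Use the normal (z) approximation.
Power ≈ 0.09

Power calculation (paired t-test, normal approximation):
z_β = d · √n - z_{α/2}
z_β = 0.19 · √42 - 2.576
z_β = 0.19 · 6.481 - 2.576
z_β = -1.344

Power = Φ(z_β) = Φ(-1.344) ≈ 0.089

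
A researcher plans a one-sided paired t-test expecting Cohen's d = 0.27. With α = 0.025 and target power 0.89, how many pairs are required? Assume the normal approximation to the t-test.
n = 140 pairs

Sample size formula (paired t-test, normal approximation):
n = ((z_α + z_β) / d)²

z_α = 1.960 (for α = 0.025, one-sided)
z_β = 1.227 (for power = 0.89)
d = 0.27

n = ((1.960 + 1.227) / 0.27)²
n = (11.804)²
n ≈ 139.33
Round up to the next whole number: n = 140 pairs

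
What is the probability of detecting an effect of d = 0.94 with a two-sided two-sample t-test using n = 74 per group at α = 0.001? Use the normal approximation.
Power ≈ 0.99

Power calculation (two-sample t-test, normal approximation):
z_β = d · √(n/2) - z_{α/2}
z_β = 0.94 · √(74/2) - 3.291
z_β = 0.94 · 6.083 - 3.291
z_β = 2.427

Power = Φ(z_β) = Φ(2.427) ≈ 0.992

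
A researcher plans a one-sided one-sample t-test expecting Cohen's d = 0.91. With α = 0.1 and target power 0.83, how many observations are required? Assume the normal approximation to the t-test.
n = 7

Sample size formula (one-sample t-test, normal approximation):
n = ((z_α + z_β) / d)²

z_α = 1.282 (for α = 0.1, one-sided)
z_β = 0.954 (for power = 0.83)
d = 0.91

n = ((1.282 + 0.954) / 0.91)²
n = (2.457)²
n ≈ 6.04
Round up to the next whole number: n = 7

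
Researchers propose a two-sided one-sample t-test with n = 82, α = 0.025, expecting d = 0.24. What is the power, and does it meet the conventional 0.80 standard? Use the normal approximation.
Power ≈ 0.47; the study is underpowered (power < 0.80)

Power calculation (one-sample t-test, normal approximation):
z_β = d · √n - z_{α/2}
z_β = 0.24 · √82 - 2.241
z_β = 0.24 · 9.055 - 2.241
z_β = -0.068

Power = Φ(z_β) = Φ(-0.068) ≈ 0.473

Effect size d = 0.24 is small by Cohen's convention (0.2/0.5/0.8).

Threshold: power ≥ 0.80 is conventionally adequate.
Power ≈ 0.47 → the study is underpowered (power < 0.80).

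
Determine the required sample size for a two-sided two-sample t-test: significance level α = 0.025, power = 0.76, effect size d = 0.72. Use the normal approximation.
n = 34 per group

Sample size formula (two-sample t-test, normal approximation):
n = 2 · ((z_{α/2} + z_β) / d)²

z_{α/2} = 2.241 (for α = 0.025, two-sided)
z_β = 0.706 (for power = 0.76)
d = 0.72

n = 2 · ((2.241 + 0.706) / 0.72)²
n = 2 · (4.093)²
n ≈ 33.51
Round up to the next whole number: n = 34 per group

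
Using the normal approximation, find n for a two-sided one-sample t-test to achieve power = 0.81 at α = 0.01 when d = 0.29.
n = 142

Sample size formula (one-sample t-test, normal approximation):
n = ((z_{α/2} + z_β) / d)²

z_{α/2} = 2.576 (for α = 0.01, two-sided)
z_β = 0.878 (for power = 0.81)
d = 0.29

n = ((2.576 + 0.878) / 0.29)²
n = (11.910)²
n ≈ 141.85
Round up to the next whole number: n = 142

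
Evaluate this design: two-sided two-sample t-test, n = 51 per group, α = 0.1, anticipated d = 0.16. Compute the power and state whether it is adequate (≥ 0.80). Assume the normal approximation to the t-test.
Power ≈ 0.20; the study is underpowered (power < 0.80)

Power calculation (two-sample t-test, normal approximation):
z_β = d · √(n/2) - z_{α/2}
z_β = 0.16 · √(51/2) - 1.645
z_β = 0.16 · 5.050 - 1.645
z_β = -0.837

Power = Φ(z_β) = Φ(-0.837) ≈ 0.201

Effect size d = 0.16 is very small by Cohen's convention (0.2/0.5/0.8).

Threshold: power ≥ 0.80 is conventionally adequate.
Power ≈ 0.20 → the study is underpowered (power < 0.80).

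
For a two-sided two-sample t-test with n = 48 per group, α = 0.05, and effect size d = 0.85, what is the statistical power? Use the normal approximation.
Power ≈ 0.99

Power calculation (two-sample t-test, normal approximation):
z_β = d · √(n/2) - z_{α/2}
z_β = 0.85 · √(48/2) - 1.960
z_β = 0.85 · 4.899 - 1.960
z_β = 2.204

Power = Φ(z_β) = Φ(2.204) ≈ 0.986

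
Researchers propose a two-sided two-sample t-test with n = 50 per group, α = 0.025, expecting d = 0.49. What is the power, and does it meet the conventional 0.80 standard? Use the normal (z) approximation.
Power ≈ 0.58; the study is underpowered (power < 0.80)

Power calculation (two-sample t-test, normal approximation):
z_β = d · √(n/2) - z_{α/2}
z_β = 0.49 · √(50/2) - 2.241
z_β = 0.49 · 5.000 - 2.241
z_β = 0.209

Power = Φ(z_β) = Φ(0.209) ≈ 0.583

Effect size d = 0.49 is small by Cohen's convention (0.2/0.5/0.8).

Threshold: power ≥ 0.80 is conventionally adequate.
Power ≈ 0.58 → the study is underpowered (power < 0.80).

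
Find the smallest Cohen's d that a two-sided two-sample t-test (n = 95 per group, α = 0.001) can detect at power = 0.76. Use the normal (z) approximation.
d ≈ 0.58

Minimum detectable effect (two-sample t-test, normal approximation):
d = (z_{α/2} + z_β) / √(n/2)
d = (3.291 + 0.706) / √(95/2)
d = 3.997 / 6.892
d ≈ 0.58

By Cohen's convention (0.2 small / 0.5 medium / 0.8 large): medium effect.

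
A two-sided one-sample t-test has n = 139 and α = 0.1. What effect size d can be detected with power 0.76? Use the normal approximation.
d ≈ 0.20

Minimum detectable effect (one-sample t-test, normal approximation):
d = (z_{α/2} + z_β) / √n
d = (1.645 + 0.706) / √139
d = 2.351 / 11.790
d ≈ 0.20

By Cohen's convention (0.2 small / 0.5 medium / 0.8 large): small effect.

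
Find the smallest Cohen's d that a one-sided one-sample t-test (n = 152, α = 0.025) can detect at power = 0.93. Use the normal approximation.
d ≈ 0.28

Minimum detectable effect (one-sample t-test, normal approximation):
d = (z_α + z_β) / √n
d = (1.960 + 1.476) / √152
d = 3.436 / 12.329
d ≈ 0.28

By Cohen's convention (0.2 small / 0.5 medium / 0.8 large): small effect.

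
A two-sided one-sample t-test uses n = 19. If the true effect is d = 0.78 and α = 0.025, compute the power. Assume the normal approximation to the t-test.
Power ≈ 0.88

Power calculation (one-sample t-test, normal approximation):
z_β = d · √n - z_{α/2}
z_β = 0.78 · √19 - 2.241
z_β = 0.78 · 4.359 - 2.241
z_β = 1.159

Power = Φ(z_β) = Φ(1.159) ≈ 0.877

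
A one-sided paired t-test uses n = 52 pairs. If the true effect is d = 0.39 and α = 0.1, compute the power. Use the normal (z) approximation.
Power ≈ 0.94

Power calculation (paired t-test, normal approximation):
z_β = d · √n - z_α
z_β = 0.39 · √52 - 1.282
z_β = 0.39 · 7.211 - 1.282
z_β = 1.531

Power = Φ(z_β) = Φ(1.531) ≈ 0.937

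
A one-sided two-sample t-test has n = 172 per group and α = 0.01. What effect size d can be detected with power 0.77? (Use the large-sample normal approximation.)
d ≈ 0.33

Minimum detectable effect (two-sample t-test, normal approximation):
d = (z_α + z_β) / √(n/2)
d = (2.326 + 0.739) / √(172/2)
d = 3.065 / 9.274
d ≈ 0.33

By Cohen's convention (0.2 small / 0.5 medium / 0.8 large): small effect.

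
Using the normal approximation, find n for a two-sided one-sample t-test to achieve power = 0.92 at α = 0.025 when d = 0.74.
n = 25

Sample size formula (one-sample t-test, normal approximation):
n = ((z_{α/2} + z_β) / d)²

z_{α/2} = 2.241 (for α = 0.025, two-sided)
z_β = 1.405 (for power = 0.92)
d = 0.74

n = ((2.241 + 1.405) / 0.74)²
n = (4.927)²
n ≈ 24.28
Round up to the next whole number: n = 25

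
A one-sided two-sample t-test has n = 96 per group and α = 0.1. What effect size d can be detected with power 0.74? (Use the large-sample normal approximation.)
d ≈ 0.28

Minimum detectable effect (two-sample t-test, normal approximation):
d = (z_α + z_β) / √(n/2)
d = (1.282 + 0.643) / √(96/2)
d = 1.925 / 6.928
d ≈ 0.28

By Cohen's convention (0.2 small / 0.5 medium / 0.8 large): small effect.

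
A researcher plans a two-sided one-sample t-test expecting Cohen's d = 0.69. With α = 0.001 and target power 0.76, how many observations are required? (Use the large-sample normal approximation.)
n = 34

Sample size formula (one-sample t-test, normal approximation):
n = ((z_{α/2} + z_β) / d)²

z_{α/2} = 3.291 (for α = 0.001, two-sided)
z_β = 0.706 (for power = 0.76)
d = 0.69

n = ((3.291 + 0.706) / 0.69)²
n = (5.793)²
n ≈ 33.56
Round up to the next whole number: n = 34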